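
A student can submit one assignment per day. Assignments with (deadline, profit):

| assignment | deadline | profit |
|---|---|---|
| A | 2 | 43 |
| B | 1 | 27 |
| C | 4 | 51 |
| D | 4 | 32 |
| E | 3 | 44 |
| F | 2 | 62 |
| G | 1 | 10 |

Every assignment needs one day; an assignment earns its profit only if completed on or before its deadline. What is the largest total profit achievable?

200

Sort by profit descending; place each in the latest free slot ≤ its deadline.
By profit: F(d2,62), C(d4,51), E(d3,44), A(d2,43), D(d4,32), B(d1,27), G(d1,10)
F→slot 2; C→slot 4; E→slot 3; A→slot 1; D skipped; B skipped; G skipped.
Profit = 43 + 62 + 44 + 51 = 200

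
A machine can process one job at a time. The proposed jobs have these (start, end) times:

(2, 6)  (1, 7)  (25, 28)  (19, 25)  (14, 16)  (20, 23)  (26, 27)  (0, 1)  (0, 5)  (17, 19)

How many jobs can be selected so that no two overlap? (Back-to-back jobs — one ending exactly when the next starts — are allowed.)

By end time: (0,1), (0,5), (2,6), (1,7), (14,16), (17,19), (20,23), (19,25), (26,27), (25,28).
Pick (0,1); next start ≥ 1 → (2,6); next start ≥ 6 → (14,16); next start ≥ 16 → (17,19); next start ≥ 19 → (20,23); next start ≥ 23 → (26,27).
Selected 6 jobs.

6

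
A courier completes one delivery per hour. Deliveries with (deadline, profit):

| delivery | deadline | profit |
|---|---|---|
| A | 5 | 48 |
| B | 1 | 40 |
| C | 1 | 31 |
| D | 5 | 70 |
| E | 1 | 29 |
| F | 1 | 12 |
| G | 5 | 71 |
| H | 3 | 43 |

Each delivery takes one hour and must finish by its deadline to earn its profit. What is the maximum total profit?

272

By profit: G(d5,71), D(d5,70), A(d5,48), H(d3,43), B(d1,40), C(d1,31), E(d1,29), F(d1,12)
G→slot 5; D→slot 4; A→slot 3; H→slot 2; B→slot 1; C skipped; E skipped; F skipped.
Profit = 40 + 43 + 48 + 70 + 71 = 272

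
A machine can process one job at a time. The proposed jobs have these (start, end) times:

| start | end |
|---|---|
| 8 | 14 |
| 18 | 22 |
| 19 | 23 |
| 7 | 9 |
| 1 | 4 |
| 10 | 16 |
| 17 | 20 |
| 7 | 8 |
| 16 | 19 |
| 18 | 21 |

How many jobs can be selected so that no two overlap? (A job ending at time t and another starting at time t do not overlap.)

Order by finish time; keep every interval that doesn't clash with the previous kept one.
By end time: (1,4), (7,8), (7,9), (8,14), (10,16), (16,19), (17,20), (18,21), (18,22), (19,23).
Pick (1,4); next start ≥ 4 → (7,8); next start ≥ 8 → (8,14); next start ≥ 14 → (16,19); next start ≥ 19 → (19,23).
Selected 5 jobs.

5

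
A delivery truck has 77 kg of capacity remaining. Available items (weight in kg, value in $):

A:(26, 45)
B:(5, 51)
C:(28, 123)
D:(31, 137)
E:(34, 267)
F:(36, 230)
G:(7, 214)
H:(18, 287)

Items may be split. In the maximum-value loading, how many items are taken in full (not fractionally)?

Ratios (sorted): G 30.57, H 15.94, B 10.20, E 7.85, F 6.39, D 4.42, C 4.39, A 1.73
take G (7 @ 214); take H (18 @ 287); take B (5 @ 51); take E (34 @ 267); take 13/36 of F → 83.06. Capacity used 77/77.
4 item(s) taken whole; one partial (take 13/36 of F).

4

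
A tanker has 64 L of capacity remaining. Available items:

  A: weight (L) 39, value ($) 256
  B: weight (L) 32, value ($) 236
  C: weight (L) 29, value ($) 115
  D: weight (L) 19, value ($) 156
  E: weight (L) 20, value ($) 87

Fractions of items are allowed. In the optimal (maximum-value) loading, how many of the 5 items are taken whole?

Ratios (sorted): D 8.21, B 7.38, A 6.56, E 4.35, C 3.97
take D (19 @ 156); take B (32 @ 236); take 13/39 of A → 85.33. Capacity used 64/64.
2 item(s) taken whole; one partial (take 13/39 of A).

2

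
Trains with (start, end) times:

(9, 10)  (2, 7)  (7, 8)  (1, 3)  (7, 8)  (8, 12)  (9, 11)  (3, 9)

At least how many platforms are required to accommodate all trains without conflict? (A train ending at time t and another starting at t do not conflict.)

3

Events (time:±→running): 1:+→1 2:+→2 3:-→1 3:+→2 7:-→1 7:+→2 7:+→3 … peak 3.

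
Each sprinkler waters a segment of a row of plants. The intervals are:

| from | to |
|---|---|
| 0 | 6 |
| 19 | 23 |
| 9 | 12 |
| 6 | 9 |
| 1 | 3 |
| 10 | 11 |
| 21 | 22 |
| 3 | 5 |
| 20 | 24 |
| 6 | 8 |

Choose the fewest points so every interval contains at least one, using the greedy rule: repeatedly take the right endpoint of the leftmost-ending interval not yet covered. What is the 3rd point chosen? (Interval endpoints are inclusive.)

11

Sorted: [1,3] [3,5] [0,6] [6,8] [6,9] [10,11] [9,12] [21,22] [19,23] [20,24]
{[1,3],[3,5],[0,6]} hit by 3; {[6,8],[6,9]} hit by 8; {[10,11],[9,12]} hit by 11; {[21,22],[19,23],[20,24]} hit by 22.
Points: 3, 8, 11, 22 (4 total).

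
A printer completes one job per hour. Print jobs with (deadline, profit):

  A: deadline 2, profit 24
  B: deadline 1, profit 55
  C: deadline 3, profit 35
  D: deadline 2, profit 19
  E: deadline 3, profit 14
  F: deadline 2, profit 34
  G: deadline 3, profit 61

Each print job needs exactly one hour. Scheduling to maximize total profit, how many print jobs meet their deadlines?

3

Take jobs in profit order; each goes to the latest open slot no later than its deadline.
By profit: G(d3,61), B(d1,55), C(d3,35), F(d2,34), A(d2,24), D(d2,19), E(d3,14)
G→slot 3; B→slot 1; C→slot 2; F skipped; A skipped; D skipped; E skipped.
3 of 7 scheduled.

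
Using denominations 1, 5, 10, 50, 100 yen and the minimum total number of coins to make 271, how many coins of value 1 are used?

1

271 − 2×100→71 − 1×50→21 − 2×10→1 − 1×1→0
Count of 1: 1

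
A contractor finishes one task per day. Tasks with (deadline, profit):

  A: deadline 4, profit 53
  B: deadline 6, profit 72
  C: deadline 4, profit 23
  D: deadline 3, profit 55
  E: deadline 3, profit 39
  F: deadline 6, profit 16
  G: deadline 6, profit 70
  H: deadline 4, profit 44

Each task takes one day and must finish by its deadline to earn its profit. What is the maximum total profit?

Take jobs in profit order; each goes to the latest open slot no later than its deadline.
By profit: B(d6,72), G(d6,70), D(d3,55), A(d4,53), H(d4,44), E(d3,39), C(d4,23), F(d6,16)
B→slot 6; G→slot 5; D→slot 3; A→slot 4; H→slot 2; E→slot 1; C skipped; F skipped.
Profit = 39 + 44 + 55 + 53 + 70 + 72 = 333

333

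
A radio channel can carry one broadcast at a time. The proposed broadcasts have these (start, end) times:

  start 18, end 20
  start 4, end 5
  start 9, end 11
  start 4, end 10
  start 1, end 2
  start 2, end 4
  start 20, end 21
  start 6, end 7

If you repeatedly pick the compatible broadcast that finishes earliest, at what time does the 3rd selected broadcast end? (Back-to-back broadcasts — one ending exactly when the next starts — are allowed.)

Order by finish time; keep every interval that doesn't clash with the previous kept one.
By end time: (1,2), (2,4), (4,5), (6,7), (4,10), (9,11), (18,20), (20,21).
Pick (1,2); next start ≥ 2 → (2,4); next start ≥ 4 → (4,5); next start ≥ 5 → (6,7); next start ≥ 7 → (9,11); next start ≥ 11 → (18,20); next start ≥ 20 → (20,21).
Selected: (1,2) (2,4) (4,5) (6,7) (9,11) (18,20) (20,21)

5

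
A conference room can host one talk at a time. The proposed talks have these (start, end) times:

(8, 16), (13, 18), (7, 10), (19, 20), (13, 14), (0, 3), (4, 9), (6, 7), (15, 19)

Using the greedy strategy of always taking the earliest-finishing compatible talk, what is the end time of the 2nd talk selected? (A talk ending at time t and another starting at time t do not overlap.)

By end time: (0,3), (6,7), (4,9), (7,10), (13,14), (8,16), (13,18), (15,19), (19,20).
Pick (0,3); next start ≥ 3 → (6,7); next start ≥ 7 → (7,10); next start ≥ 10 → (13,14); next start ≥ 14 → (15,19); next start ≥ 19 → (19,20).
Selected: (0,3) (6,7) (7,10) (13,14) (15,19) (19,20)

7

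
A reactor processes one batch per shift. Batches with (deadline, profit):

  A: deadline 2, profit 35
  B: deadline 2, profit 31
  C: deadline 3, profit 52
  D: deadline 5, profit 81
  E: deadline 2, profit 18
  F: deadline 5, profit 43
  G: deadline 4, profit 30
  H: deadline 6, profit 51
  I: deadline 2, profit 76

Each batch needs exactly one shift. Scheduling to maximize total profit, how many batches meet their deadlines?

Profit order: D=81 I=76 C=52 H=51 F=43 A=35 B=31 G=30 E=18
Assign: D→slot 5, I→slot 2, C→slot 3, H→slot 6, F→slot 4, A→slot 1, B skipped, G skipped, E skipped.
Slots: [1:A] [2:I] [3:C] [4:F] [5:D] [6:H]
6 of 9 scheduled.

6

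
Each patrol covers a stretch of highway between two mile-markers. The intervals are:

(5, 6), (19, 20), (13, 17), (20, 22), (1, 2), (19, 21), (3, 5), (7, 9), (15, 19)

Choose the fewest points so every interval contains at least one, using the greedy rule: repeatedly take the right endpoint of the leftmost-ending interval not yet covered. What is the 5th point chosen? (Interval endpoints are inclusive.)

20

Sort by right endpoint; whenever an interval is uncovered, place a point at its right end.
By right end: [1,2]  [3,5]  [5,6]  [7,9]  [13,17]  [15,19]  [19,20]  [19,21]  [20,22]
[1,2] uncovered → point at 2; [3,5] uncovered → point at 5; [7,9] uncovered → point at 9; [13,17] uncovered → point at 17; [19,20] uncovered → point at 20.
Points: 2, 5, 9, 17, 20 (5 total).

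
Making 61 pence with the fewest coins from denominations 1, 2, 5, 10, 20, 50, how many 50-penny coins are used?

61 = 1×50 + 1×10 + 1×1
Count of 50: 1

1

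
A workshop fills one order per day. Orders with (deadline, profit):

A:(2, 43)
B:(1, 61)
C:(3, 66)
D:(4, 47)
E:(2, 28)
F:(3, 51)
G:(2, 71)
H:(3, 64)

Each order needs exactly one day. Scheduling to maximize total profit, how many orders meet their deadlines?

By profit: G(d2,71), C(d3,66), H(d3,64), B(d1,61), F(d3,51), D(d4,47), A(d2,43), E(d2,28)
G→slot 2; C→slot 3; H→slot 1; B skipped; F skipped; D→slot 4; A skipped; E skipped.
4 of 8 scheduled.

4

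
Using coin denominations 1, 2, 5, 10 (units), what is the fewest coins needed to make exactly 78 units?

10

78 = 7×10 + 1×5 + 1×2 + 1×1
Total coins = 7 + 1 + 1 + 1 = 10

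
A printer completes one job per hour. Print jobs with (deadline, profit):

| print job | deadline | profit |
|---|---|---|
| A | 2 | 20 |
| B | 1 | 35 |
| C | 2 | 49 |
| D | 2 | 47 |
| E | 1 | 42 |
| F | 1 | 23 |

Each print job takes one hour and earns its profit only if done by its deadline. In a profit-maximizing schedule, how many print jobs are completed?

By profit: C(d2,49), D(d2,47), E(d1,42), B(d1,35), F(d1,23), A(d2,20)
C→slot 2; D→slot 1; E skipped; B skipped; F skipped; A skipped.
2 of 6 scheduled.

2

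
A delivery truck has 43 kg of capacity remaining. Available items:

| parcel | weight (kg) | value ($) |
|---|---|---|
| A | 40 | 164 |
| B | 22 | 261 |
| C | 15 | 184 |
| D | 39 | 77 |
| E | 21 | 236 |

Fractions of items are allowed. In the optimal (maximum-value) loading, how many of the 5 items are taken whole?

Greedy by value/weight ratio, highest first.
Order: C (184/15=12.27) > B (261/22=11.86) > E (236/21=11.24) > A (164/40=4.10) > D (77/39=1.97)
Fill: take C (15 @ 184) → take B (22 @ 261) → take 6/21 of E → 67.43; 43/43 used.
2 item(s) taken whole; one partial (take 6/21 of E).

2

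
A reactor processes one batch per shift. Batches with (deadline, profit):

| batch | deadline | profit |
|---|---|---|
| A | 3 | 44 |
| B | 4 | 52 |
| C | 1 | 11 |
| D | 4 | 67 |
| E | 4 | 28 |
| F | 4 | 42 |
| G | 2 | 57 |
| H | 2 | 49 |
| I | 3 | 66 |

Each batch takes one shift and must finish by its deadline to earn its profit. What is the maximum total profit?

242

Take jobs in profit order; each goes to the latest open slot no later than its deadline.
Profit order: D=67 I=66 G=57 B=52 H=49 A=44 F=42 E=28 C=11
Assign: D→slot 4, I→slot 3, G→slot 2, B→slot 1, H skipped, A skipped, F skipped, E skipped, C skipped.
Slots: [1:B] [2:G] [3:I] [4:D]
Profit = 52 + 57 + 66 + 67 = 242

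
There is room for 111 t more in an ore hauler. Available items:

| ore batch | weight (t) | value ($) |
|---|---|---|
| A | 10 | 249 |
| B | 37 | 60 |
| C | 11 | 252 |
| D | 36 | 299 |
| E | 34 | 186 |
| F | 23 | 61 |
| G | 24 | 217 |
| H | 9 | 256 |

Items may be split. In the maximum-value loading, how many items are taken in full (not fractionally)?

Order: H (256/9=28.44) > A (249/10=24.90) > C (252/11=22.91) > G (217/24=9.04) > D (299/36=8.31) > E (186/34=5.47) > F (61/23=2.65) > B (60/37=1.62)
Fill: take H (9 @ 256) → take A (10 @ 249) → take C (11 @ 252) → take G (24 @ 217) → take D (36 @ 299) → take 21/34 of E → 114.88; 111/111 used.
5 item(s) taken whole; one partial (take 21/34 of E).

5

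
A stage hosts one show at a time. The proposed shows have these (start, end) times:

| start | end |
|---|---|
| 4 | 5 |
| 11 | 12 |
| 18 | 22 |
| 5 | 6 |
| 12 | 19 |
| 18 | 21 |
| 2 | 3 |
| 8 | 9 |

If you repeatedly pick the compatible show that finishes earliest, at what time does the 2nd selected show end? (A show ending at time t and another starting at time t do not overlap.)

5

By end time: (2,3), (4,5), (5,6), (8,9), (11,12), (12,19), (18,21), (18,22).
Pick (2,3); next start ≥ 3 → (4,5); next start ≥ 5 → (5,6); next start ≥ 6 → (8,9); next start ≥ 9 → (11,12); next start ≥ 12 → (12,19).
Selected: (2,3) (4,5) (5,6) (8,9) (11,12) (12,19)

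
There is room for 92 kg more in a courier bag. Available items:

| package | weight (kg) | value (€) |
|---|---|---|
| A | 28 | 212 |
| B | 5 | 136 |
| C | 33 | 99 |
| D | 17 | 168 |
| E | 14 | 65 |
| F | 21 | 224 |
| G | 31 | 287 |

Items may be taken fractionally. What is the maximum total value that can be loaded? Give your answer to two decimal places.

951.29

Greedy by value/weight ratio, highest first.
Order: B (136/5=27.20) > F (224/21=10.67) > D (168/17=9.88) > G (287/31=9.26) > A (212/28=7.57) > E (65/14=4.64) > C (99/33=3.00)
Fill: take B (5 @ 136) → take F (21 @ 224) → take D (17 @ 168) → take G (31 @ 287) → take 18/28 of A → 136.29; 92/92 used.
Total value = 951.29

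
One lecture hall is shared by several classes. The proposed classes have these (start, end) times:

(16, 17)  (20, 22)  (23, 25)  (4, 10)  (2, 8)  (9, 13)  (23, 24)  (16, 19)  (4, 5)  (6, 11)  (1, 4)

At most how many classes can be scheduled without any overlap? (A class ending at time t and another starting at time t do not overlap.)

6

Sort by end time and greedily take each interval whose start is ≥ the last chosen end.
By end time: (1,4), (4,5), (2,8), (4,10), (6,11), (9,13), (16,17), (16,19), (20,22), (23,24), (23,25).
Pick (1,4); next start ≥ 4 → (4,5); next start ≥ 5 → (6,11); next start ≥ 11 → (16,17); next start ≥ 17 → (20,22); next start ≥ 22 → (23,24).
Selected 6 classes.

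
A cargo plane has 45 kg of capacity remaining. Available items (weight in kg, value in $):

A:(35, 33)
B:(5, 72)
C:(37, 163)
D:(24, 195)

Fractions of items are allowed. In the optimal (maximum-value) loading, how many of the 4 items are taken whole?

Greedy by value/weight ratio, highest first.
Ratios (sorted): B 14.40, D 8.12, C 4.41, A 0.94
take B (5 @ 72); take D (24 @ 195); take 16/37 of C → 70.49. Capacity used 45/45.
2 item(s) taken whole; one partial (take 16/37 of C).

2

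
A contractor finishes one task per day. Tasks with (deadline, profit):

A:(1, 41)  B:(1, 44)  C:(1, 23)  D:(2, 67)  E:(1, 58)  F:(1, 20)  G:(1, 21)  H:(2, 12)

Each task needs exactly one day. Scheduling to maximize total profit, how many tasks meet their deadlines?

2

By profit: D(d2,67), E(d1,58), B(d1,44), A(d1,41), C(d1,23), G(d1,21), F(d1,20), H(d2,12)
D→slot 2; E→slot 1; B skipped; A skipped; C skipped; G skipped; F skipped; H skipped.
2 of 8 scheduled.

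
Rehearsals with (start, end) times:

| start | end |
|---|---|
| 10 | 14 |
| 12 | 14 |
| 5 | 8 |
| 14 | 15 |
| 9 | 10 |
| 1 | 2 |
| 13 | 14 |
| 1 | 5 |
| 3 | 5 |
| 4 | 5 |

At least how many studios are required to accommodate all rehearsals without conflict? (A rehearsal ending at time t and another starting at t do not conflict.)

3

Count concurrent intervals with a sweep; the peak is the room count.
Events (time:±→running): 1:+→1 1:+→2 2:-→1 3:+→2 4:+→3 … peak 3.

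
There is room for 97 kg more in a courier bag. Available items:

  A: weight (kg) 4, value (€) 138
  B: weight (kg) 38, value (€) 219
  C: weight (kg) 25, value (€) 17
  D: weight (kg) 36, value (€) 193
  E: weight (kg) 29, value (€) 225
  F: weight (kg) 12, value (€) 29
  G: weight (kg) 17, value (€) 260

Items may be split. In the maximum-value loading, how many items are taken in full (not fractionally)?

Greedy by value/weight ratio, highest first.
Order: A (138/4=34.50) > G (260/17=15.29) > E (225/29=7.76) > B (219/38=5.76) > D (193/36=5.36) > F (29/12=2.42) > C (17/25=0.68)
Fill: take A (4 @ 138) → take G (17 @ 260) → take E (29 @ 225) → take B (38 @ 219) → take 9/36 of D → 48.25; 97/97 used.
4 item(s) taken whole; one partial (take 9/36 of D).

4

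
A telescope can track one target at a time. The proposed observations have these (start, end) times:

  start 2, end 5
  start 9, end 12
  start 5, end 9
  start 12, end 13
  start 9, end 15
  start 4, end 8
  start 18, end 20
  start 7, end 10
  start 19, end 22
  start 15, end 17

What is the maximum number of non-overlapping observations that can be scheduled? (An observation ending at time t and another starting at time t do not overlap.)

6

Greedy by earliest finish: after sorting by end time, pick each interval compatible with the last pick.
Sorted by end: (2,5)  (4,8)  (5,9)  (7,10)  (9,12)  (12,13)  (9,15)  (15,17)  (18,20)  (19,22)
take (2,5); skip (4,8); take (5,9); take (9,12); take (12,13); skip (9,15); take (15,17); take (18,20); skip (19,22).
Selected 6 observations.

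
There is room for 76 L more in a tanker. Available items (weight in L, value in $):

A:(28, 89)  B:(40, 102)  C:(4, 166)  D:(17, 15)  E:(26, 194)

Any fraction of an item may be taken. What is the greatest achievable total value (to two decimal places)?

Greedy by value/weight ratio, highest first.
Ratios (sorted): C 41.50, E 7.46, A 3.18, B 2.55, D 0.88
take C (4 @ 166); take E (26 @ 194); take A (28 @ 89); take 18/40 of B → 45.90. Capacity used 76/76.
Total value = 494.90

494.90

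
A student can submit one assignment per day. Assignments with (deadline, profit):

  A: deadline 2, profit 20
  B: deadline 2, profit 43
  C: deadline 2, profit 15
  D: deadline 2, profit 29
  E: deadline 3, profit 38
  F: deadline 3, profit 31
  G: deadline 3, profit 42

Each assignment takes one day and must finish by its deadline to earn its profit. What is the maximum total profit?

Sort by profit descending; place each in the latest free slot ≤ its deadline.
By profit: B(d2,43), G(d3,42), E(d3,38), F(d3,31), D(d2,29), A(d2,20), C(d2,15)
B→slot 2; G→slot 3; E→slot 1; F skipped; D skipped; A skipped; C skipped.
Profit = 38 + 43 + 42 = 123

123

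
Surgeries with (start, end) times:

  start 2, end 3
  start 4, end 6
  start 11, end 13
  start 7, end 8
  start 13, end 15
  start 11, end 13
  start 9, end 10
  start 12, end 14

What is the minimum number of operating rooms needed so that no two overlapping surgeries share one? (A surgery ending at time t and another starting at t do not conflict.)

3

starts: [2, 4, 7, 9, 11, 11, 12, 13]
ends:   [3, 6, 8, 10, 13, 13, 14, 15]
s2→1 e3→0 s4→1 e6→0 s7→1 e8→0 s9→1 e10→0 s11→1 s11→2 s12→3  — peak 3.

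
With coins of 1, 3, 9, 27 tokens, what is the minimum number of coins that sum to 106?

Use the largest denomination that fits, subtract, and repeat.
106 − 3×27→25 − 2×9→7 − 2×3→1 − 1×1→0
Total coins = 3 + 2 + 2 + 1 = 8

8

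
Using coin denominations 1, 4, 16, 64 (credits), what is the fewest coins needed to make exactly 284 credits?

8

284 − 4×64→28 − 1×16→12 − 3×4→0
Total coins = 4 + 1 + 3 = 8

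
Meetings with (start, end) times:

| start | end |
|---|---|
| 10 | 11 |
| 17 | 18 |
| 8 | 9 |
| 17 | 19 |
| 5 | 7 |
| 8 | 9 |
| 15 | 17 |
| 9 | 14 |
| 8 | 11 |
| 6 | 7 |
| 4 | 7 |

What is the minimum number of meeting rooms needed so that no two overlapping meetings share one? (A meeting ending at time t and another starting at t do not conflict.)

3

The answer is the maximum number of intervals overlapping at any instant.
Events (time:±→running): 4:+→1 5:+→2 6:+→3 … peak 3.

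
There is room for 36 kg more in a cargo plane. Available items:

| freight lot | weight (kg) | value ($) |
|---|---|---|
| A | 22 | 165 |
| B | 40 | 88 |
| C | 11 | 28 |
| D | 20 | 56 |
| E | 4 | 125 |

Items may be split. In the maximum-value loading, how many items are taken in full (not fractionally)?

Ratios (sorted): E 31.25, A 7.50, D 2.80, C 2.55, B 2.20
take E (4 @ 125); take A (22 @ 165); take 10/20 of D → 28.00. Capacity used 36/36.
2 item(s) taken whole; one partial (take 10/20 of D).

2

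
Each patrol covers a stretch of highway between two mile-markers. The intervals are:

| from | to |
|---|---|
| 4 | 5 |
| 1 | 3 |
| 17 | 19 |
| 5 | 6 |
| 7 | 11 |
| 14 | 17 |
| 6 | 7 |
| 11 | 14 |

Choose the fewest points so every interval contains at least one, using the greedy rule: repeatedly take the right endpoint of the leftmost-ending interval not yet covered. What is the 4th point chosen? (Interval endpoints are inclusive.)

14

Sort by right endpoint; whenever an interval is uncovered, place a point at its right end.
By right end: [1,3]  [4,5]  [5,6]  [6,7]  [7,11]  [11,14]  [14,17]  [17,19]
[1,3] uncovered → point at 3; [4,5] uncovered → point at 5; [6,7] uncovered → point at 7; [11,14] uncovered → point at 14; [17,19] uncovered → point at 19.
Points: 3, 5, 7, 14, 19 (5 total).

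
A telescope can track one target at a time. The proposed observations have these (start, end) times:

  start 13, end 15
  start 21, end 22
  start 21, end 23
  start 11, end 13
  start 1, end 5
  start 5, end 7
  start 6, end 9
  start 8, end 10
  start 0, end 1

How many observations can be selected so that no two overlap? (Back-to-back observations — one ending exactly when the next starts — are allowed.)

7

By end time: (0,1), (1,5), (5,7), (6,9), (8,10), (11,13), (13,15), (21,22), (21,23).
Pick (0,1); next start ≥ 1 → (1,5); next start ≥ 5 → (5,7); next start ≥ 7 → (8,10); next start ≥ 10 → (11,13); next start ≥ 13 → (13,15); next start ≥ 15 → (21,22).
Selected 7 observations.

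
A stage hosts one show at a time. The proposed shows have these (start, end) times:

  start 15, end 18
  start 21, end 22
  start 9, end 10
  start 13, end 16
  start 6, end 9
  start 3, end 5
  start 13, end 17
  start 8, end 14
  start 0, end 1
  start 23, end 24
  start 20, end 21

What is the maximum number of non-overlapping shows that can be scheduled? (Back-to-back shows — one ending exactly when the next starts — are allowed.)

Greedy by earliest finish: after sorting by end time, pick each interval compatible with the last pick.
By end time: (0,1), (3,5), (6,9), (9,10), (8,14), (13,16), (13,17), (15,18), (20,21), (21,22), (23,24).
Pick (0,1); next start ≥ 1 → (3,5); next start ≥ 5 → (6,9); next start ≥ 9 → (9,10); next start ≥ 10 → (13,16); next start ≥ 16 → (20,21); next start ≥ 21 → (21,22); next start ≥ 22 → (23,24).
Selected 8 shows.

8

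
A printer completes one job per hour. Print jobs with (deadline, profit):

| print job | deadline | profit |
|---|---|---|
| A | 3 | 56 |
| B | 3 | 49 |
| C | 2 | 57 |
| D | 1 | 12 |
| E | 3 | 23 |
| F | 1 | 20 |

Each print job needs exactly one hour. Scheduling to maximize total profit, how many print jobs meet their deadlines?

By profit: C(d2,57), A(d3,56), B(d3,49), E(d3,23), F(d1,20), D(d1,12)
C→slot 2; A→slot 3; B→slot 1; E skipped; F skipped; D skipped.
3 of 6 scheduled.

3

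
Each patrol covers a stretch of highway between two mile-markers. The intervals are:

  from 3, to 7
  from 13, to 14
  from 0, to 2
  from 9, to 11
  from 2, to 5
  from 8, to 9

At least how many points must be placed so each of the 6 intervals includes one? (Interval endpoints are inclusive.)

By right end: [0,2]  [2,5]  [3,7]  [8,9]  [9,11]  [13,14]
[0,2] uncovered → point at 2; [3,7] uncovered → point at 7; [8,9] uncovered → point at 9; [13,14] uncovered → point at 14.
Points: 2, 7, 9, 14 (4 total).

4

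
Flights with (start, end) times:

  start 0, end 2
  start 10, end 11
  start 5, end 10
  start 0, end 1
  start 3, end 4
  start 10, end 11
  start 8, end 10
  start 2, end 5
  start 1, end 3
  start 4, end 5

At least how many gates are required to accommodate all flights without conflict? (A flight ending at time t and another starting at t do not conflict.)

2

starts: [0, 0, 1, 2, 3, 4, 5, 8, 10, 10]
ends:   [1, 2, 3, 4, 5, 5, 10, 10, 11, 11]
s0→1 s0→2  — peak 2.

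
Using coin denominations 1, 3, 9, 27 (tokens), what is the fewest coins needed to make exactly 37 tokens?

37 − 1×27→10 − 1×9→1 − 1×1→0
Total coins = 1 + 1 + 1 = 3

3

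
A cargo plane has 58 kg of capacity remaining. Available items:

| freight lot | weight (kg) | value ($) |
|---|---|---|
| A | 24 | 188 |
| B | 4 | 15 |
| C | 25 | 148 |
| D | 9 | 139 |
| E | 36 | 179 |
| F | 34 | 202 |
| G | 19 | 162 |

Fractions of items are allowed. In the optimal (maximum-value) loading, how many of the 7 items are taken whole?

3

Order: D (139/9=15.44) > G (162/19=8.53) > A (188/24=7.83) > F (202/34=5.94) > C (148/25=5.92) > E (179/36=4.97) > B (15/4=3.75)
Fill: take D (9 @ 139) → take G (19 @ 162) → take A (24 @ 188) → take 6/34 of F → 35.65; 58/58 used.
3 item(s) taken whole; one partial (take 6/34 of F).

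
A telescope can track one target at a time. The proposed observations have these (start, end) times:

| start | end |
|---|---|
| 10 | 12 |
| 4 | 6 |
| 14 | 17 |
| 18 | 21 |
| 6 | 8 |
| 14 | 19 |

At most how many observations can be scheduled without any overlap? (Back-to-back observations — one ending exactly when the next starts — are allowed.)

Greedy by earliest finish: after sorting by end time, pick each interval compatible with the last pick.
By end time: (4,6), (6,8), (10,12), (14,17), (14,19), (18,21).
Pick (4,6); next start ≥ 6 → (6,8); next start ≥ 8 → (10,12); next start ≥ 12 → (14,17); next start ≥ 17 → (18,21).
Selected 5 observations.

5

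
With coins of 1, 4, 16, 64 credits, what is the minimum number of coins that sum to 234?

234 − 3×64→42 − 2×16→10 − 2×4→2 − 2×1→0
Total coins = 3 + 2 + 2 + 2 = 9

9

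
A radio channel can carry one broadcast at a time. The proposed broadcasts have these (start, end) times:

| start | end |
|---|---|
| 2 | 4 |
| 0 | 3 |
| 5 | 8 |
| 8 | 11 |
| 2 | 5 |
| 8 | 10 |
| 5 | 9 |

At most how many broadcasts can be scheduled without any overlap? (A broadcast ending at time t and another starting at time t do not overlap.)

3

Sorted by end: (0,3)  (2,4)  (2,5)  (5,8)  (5,9)  (8,10)  (8,11)
take (0,3); take (5,8); skip (5,9); take (8,10).
Selected 3 broadcasts.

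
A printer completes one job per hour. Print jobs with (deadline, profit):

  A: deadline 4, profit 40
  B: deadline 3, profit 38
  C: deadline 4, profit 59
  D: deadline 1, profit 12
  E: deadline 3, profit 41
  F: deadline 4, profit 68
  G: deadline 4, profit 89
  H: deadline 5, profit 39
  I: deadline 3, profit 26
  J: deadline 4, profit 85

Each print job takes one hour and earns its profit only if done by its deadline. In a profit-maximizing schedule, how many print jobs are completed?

5

Take jobs in profit order; each goes to the latest open slot no later than its deadline.
Profit order: G=89 J=85 F=68 C=59 E=41 A=40 H=39 B=38 I=26 D=12
Assign: G→slot 4, J→slot 3, F→slot 2, C→slot 1, E skipped, A skipped, H→slot 5, B skipped, I skipped, D skipped.
Slots: [1:C] [2:F] [3:J] [4:G] [5:H]
5 of 10 scheduled.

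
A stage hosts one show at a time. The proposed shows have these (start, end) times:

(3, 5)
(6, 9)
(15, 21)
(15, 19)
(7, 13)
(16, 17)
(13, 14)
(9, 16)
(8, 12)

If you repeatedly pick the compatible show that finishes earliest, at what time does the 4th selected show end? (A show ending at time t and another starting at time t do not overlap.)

By end time: (3,5), (6,9), (8,12), (7,13), (13,14), (9,16), (16,17), (15,19), (15,21).
Pick (3,5); next start ≥ 5 → (6,9); next start ≥ 9 → (13,14); next start ≥ 14 → (16,17).
Selected: (3,5) (6,9) (13,14) (16,17)

17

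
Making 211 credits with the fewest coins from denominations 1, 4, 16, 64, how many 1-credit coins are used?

3

Use the largest denomination that fits, subtract, and repeat.
211 − 3×64→19 − 1×16→3 − 3×1→0
Count of 1: 3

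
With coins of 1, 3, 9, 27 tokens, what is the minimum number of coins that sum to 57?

3

Use the largest denomination that fits, subtract, and repeat.
57 = 2×27 + 1×3
Total coins = 2 + 1 = 3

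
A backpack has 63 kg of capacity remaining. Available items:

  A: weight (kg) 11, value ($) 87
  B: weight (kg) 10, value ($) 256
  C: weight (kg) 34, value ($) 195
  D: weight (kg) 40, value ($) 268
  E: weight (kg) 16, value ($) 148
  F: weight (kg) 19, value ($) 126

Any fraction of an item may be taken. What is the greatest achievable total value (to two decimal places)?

Ratios (sorted): B 25.60, E 9.25, A 7.91, D 6.70, F 6.63, C 5.74
take B (10 @ 256); take E (16 @ 148); take A (11 @ 87); take 26/40 of D → 174.20. Capacity used 63/63.
Total value = 665.20

665.20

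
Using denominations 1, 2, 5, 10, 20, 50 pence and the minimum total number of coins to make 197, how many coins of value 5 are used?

1

Greedy: take as many of the largest coin as possible, then repeat with the remainder.
197 − 3×50→47 − 2×20→7 − 1×5→2 − 1×2→0
Count of 5: 1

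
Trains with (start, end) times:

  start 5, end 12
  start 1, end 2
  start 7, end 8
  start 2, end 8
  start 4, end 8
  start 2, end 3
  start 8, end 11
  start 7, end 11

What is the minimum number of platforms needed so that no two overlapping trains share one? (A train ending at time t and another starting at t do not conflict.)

5

starts: [1, 2, 2, 4, 5, 7, 7, 8]
ends:   [2, 3, 8, 8, 8, 11, 11, 12]
s1→1 e2→0 s2→1 s2→2 e3→1 s4→2 s5→3 s7→4 s7→5  — peak 5.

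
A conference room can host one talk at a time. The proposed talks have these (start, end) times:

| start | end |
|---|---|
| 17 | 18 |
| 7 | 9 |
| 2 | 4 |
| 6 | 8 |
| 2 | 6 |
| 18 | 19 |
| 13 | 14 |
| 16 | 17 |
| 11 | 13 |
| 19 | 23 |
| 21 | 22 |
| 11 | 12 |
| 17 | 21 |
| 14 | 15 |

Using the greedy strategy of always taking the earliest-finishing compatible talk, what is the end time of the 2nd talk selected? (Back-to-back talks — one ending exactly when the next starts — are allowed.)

8

By end time: (2,4), (2,6), (6,8), (7,9), (11,12), (11,13), (13,14), (14,15), (16,17), (17,18), (18,19), (17,21), (21,22), (19,23).
Pick (2,4); next start ≥ 4 → (6,8); next start ≥ 8 → (11,12); next start ≥ 12 → (13,14); next start ≥ 14 → (14,15); next start ≥ 15 → (16,17); next start ≥ 17 → (17,18); next start ≥ 18 → (18,19); next start ≥ 19 → (21,22).
Selected: (2,4) (6,8) (11,12) (13,14) (14,15) (16,17) (17,18) (18,19) (21,22)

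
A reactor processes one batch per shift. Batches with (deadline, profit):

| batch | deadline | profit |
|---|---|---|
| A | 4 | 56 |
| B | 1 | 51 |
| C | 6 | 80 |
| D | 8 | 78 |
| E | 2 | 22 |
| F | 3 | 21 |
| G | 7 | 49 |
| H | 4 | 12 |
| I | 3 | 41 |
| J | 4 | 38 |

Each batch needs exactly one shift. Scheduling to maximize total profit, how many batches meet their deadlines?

7

Profit order: C=80 D=78 A=56 B=51 G=49 I=41 J=38 E=22 F=21 H=12
Assign: C→slot 6, D→slot 8, A→slot 4, B→slot 1, G→slot 7, I→slot 3, J→slot 2, E skipped, F skipped, H skipped.
Slots: [1:B] [2:J] [3:I] [4:A] [6:C] [7:G] [8:D]
7 of 10 scheduled.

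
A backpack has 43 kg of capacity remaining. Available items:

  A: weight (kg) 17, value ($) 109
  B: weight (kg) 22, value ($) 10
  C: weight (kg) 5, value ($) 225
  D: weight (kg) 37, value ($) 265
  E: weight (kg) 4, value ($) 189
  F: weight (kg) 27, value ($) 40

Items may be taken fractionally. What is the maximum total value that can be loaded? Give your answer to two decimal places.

657.51

Greedy by value/weight ratio, highest first.
Order: E (189/4=47.25) > C (225/5=45.00) > D (265/37=7.16) > A (109/17=6.41) > F (40/27=1.48) > B (10/22=0.45)
Fill: take E (4 @ 189) → take C (5 @ 225) → take 34/37 of D → 243.51; 43/43 used.
Total value = 657.51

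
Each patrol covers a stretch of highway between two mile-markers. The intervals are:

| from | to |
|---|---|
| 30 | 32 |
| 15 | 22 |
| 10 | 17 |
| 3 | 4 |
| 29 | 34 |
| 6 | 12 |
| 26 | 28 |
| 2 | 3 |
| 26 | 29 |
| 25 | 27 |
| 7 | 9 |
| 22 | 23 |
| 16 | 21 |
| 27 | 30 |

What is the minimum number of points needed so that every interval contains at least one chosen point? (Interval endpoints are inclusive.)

Process intervals by earliest right end; each time one isn't hit yet, stab at its right endpoint.
Sorted: [2,3] [3,4] [7,9] [6,12] [10,17] [16,21] [15,22] [22,23] [25,27] [26,28] [26,29] [27,30] [30,32] [29,34]
{[2,3],[3,4]} hit by 3; {[7,9],[6,12]} hit by 9; {[10,17],[16,21],[15,22]} hit by 17; {[22,23]} hit by 23; {[25,27],[26,28],[26,29],[27,30]} hit by 27; {[30,32],[29,34]} hit by 32.
Points: 3, 9, 17, 23, 27, 32 (6 total).

6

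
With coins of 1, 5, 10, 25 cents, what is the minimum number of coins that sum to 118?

Greedy: take as many of the largest coin as possible, then repeat with the remainder.
118 = 4×25 + 1×10 + 1×5 + 3×1
Total coins = 4 + 1 + 1 + 3 = 9

9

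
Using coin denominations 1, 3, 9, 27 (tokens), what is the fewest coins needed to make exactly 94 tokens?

Use the largest denomination that fits, subtract, and repeat.
94 = 3×27 + 1×9 + 1×3 + 1×1
Total coins = 3 + 1 + 1 + 1 = 6

6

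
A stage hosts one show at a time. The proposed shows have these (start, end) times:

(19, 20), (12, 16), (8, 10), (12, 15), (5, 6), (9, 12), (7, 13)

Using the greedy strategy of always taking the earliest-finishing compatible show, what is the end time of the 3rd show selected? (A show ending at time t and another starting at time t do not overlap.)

15

By end time: (5,6), (8,10), (9,12), (7,13), (12,15), (12,16), (19,20).
Pick (5,6); next start ≥ 6 → (8,10); next start ≥ 10 → (12,15); next start ≥ 15 → (19,20).
Selected: (5,6) (8,10) (12,15) (19,20)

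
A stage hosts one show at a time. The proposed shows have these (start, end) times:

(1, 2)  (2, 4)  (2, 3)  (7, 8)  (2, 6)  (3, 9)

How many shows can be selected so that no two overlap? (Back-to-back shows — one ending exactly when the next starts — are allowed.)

Sorted by end: (1,2)  (2,3)  (2,4)  (2,6)  (7,8)  (3,9)
take (1,2); take (2,3); take (7,8).
Selected 3 shows.

3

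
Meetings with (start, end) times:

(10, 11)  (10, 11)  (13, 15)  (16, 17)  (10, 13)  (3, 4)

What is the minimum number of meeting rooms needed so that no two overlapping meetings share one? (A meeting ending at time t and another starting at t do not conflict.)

3

Count concurrent intervals with a sweep; the peak is the room count.
starts: [3, 10, 10, 10, 13, 16]
ends:   [4, 11, 11, 13, 15, 17]
s3→1 e4→0 s10→1 s10→2 s10→3  — peak 3.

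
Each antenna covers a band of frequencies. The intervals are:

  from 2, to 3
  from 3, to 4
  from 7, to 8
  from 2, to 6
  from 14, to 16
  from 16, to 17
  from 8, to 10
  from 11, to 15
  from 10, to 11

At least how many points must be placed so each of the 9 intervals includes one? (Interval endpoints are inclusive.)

Process intervals by earliest right end; each time one isn't hit yet, stab at its right endpoint.
By right end: [2,3]  [3,4]  [2,6]  [7,8]  [8,10]  [10,11]  [11,15]  [14,16]  [16,17]
[2,3] uncovered → point at 3; [7,8] uncovered → point at 8; [10,11] uncovered → point at 11; [14,16] uncovered → point at 16.
Points: 3, 8, 11, 16 (4 total).

4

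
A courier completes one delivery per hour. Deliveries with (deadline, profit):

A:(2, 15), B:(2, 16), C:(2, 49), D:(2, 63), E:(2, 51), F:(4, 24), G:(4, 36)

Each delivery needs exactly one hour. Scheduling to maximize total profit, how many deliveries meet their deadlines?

Take jobs in profit order; each goes to the latest open slot no later than its deadline.
By profit: D(d2,63), E(d2,51), C(d2,49), G(d4,36), F(d4,24), B(d2,16), A(d2,15)
D→slot 2; E→slot 1; C skipped; G→slot 4; F→slot 3; B skipped; A skipped.
4 of 7 scheduled.

4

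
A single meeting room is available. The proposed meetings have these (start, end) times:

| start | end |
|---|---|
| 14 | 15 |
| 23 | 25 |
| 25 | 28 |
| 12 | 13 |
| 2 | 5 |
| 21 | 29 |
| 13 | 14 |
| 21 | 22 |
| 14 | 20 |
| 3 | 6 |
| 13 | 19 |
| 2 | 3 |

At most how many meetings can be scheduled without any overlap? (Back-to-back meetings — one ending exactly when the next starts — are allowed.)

Sorted by end: (2,3)  (2,5)  (3,6)  (12,13)  (13,14)  (14,15)  (13,19)  (14,20)  (21,22)  (23,25)  (25,28)  (21,29)
take (2,3); take (3,6); take (12,13); take (13,14); take (14,15); take (21,22); take (23,25); take (25,28).
Selected 8 meetings.

8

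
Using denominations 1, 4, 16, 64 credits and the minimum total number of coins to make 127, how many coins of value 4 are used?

127 = 1×64 + 3×16 + 3×4 + 3×1
Count of 4: 3

3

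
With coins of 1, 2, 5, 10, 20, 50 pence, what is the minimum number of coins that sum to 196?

Greedy: take as many of the largest coin as possible, then repeat with the remainder.
196 = 3×50 + 2×20 + 1×5 + 1×1
Total coins = 3 + 2 + 1 + 1 = 7

7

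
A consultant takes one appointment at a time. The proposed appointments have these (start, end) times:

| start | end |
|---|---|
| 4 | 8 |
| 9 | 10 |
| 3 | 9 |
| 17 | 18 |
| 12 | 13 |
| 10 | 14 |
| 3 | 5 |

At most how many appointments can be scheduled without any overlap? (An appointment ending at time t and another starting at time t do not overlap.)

4

Sorted by end: (3,5)  (4,8)  (3,9)  (9,10)  (12,13)  (10,14)  (17,18)
take (3,5); take (9,10); take (12,13); take (17,18).
Selected 4 appointments.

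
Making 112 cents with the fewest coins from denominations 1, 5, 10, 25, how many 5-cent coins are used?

Greedy: take as many of the largest coin as possible, then repeat with the remainder.
112 − 4×25→12 − 1×10→2 − 2×1→0
Count of 5: 0

0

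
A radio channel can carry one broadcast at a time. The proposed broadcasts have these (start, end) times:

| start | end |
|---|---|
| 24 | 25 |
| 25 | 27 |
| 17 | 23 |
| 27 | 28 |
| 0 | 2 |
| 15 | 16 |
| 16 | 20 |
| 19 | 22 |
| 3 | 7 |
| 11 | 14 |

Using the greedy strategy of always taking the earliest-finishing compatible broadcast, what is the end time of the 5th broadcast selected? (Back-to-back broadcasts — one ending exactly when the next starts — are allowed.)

20

Sort by end time and greedily take each interval whose start is ≥ the last chosen end.
Sorted by end: (0,2)  (3,7)  (11,14)  (15,16)  (16,20)  (19,22)  (17,23)  (24,25)  (25,27)  (27,28)
take (0,2); take (3,7); take (11,14); take (15,16); take (16,20); skip (19,22); take (24,25); take (25,27); take (27,28).
Selected: (0,2) (3,7) (11,14) (15,16) (16,20) (24,25) (25,27) (27,28)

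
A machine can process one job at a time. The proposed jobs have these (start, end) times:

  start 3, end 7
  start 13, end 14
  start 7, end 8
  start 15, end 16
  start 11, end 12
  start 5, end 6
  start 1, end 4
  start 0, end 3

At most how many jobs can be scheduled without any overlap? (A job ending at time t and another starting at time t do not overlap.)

Order by finish time; keep every interval that doesn't clash with the previous kept one.
By end time: (0,3), (1,4), (5,6), (3,7), (7,8), (11,12), (13,14), (15,16).
Pick (0,3); next start ≥ 3 → (5,6); next start ≥ 6 → (7,8); next start ≥ 8 → (11,12); next start ≥ 12 → (13,14); next start ≥ 14 → (15,16).
Selected 6 jobs.

6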